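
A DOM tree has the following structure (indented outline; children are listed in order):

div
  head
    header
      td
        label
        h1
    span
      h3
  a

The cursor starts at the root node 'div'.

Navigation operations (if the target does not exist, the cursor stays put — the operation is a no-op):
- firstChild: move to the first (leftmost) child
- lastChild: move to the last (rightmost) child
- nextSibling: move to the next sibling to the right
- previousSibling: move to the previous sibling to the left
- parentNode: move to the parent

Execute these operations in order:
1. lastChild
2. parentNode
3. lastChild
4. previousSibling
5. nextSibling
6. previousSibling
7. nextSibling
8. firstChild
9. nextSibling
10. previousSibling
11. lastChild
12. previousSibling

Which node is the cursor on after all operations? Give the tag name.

After 1 (lastChild): a
After 2 (parentNode): div
After 3 (lastChild): a
After 4 (previousSibling): head
After 5 (nextSibling): a
After 6 (previousSibling): head
After 7 (nextSibling): a
After 8 (firstChild): a (no-op, stayed)
After 9 (nextSibling): a (no-op, stayed)
After 10 (previousSibling): head
After 11 (lastChild): span
After 12 (previousSibling): header

Answer: header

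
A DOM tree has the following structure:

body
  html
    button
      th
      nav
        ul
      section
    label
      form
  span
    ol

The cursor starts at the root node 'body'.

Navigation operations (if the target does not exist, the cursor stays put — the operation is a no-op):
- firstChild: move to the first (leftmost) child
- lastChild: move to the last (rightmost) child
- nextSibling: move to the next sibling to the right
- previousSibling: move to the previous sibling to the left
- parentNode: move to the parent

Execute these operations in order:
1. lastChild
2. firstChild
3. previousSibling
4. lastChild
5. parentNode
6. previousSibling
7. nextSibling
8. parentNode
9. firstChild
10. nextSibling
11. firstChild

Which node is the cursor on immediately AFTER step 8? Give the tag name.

Answer: body

Derivation:
After 1 (lastChild): span
After 2 (firstChild): ol
After 3 (previousSibling): ol (no-op, stayed)
After 4 (lastChild): ol (no-op, stayed)
After 5 (parentNode): span
After 6 (previousSibling): html
After 7 (nextSibling): span
After 8 (parentNode): body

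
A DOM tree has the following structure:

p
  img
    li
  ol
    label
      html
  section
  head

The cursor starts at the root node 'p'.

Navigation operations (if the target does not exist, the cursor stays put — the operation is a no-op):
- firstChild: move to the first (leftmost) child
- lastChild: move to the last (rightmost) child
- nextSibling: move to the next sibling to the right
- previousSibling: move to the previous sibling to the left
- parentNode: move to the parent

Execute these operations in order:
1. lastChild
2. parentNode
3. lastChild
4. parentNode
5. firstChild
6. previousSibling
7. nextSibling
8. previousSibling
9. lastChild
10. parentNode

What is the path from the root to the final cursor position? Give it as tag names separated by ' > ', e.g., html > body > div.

Answer: p > img

Derivation:
After 1 (lastChild): head
After 2 (parentNode): p
After 3 (lastChild): head
After 4 (parentNode): p
After 5 (firstChild): img
After 6 (previousSibling): img (no-op, stayed)
After 7 (nextSibling): ol
After 8 (previousSibling): img
After 9 (lastChild): li
After 10 (parentNode): img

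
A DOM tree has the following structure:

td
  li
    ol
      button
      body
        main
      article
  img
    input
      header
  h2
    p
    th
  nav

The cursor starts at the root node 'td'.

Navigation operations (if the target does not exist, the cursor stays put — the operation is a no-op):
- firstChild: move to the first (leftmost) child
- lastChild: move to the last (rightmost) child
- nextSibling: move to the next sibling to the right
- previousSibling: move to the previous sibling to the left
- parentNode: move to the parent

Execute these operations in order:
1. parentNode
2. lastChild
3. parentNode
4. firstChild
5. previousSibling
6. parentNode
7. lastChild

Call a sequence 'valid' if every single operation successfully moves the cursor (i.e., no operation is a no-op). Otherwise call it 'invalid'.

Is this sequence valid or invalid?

Answer: invalid

Derivation:
After 1 (parentNode): td (no-op, stayed)
After 2 (lastChild): nav
After 3 (parentNode): td
After 4 (firstChild): li
After 5 (previousSibling): li (no-op, stayed)
After 6 (parentNode): td
After 7 (lastChild): nav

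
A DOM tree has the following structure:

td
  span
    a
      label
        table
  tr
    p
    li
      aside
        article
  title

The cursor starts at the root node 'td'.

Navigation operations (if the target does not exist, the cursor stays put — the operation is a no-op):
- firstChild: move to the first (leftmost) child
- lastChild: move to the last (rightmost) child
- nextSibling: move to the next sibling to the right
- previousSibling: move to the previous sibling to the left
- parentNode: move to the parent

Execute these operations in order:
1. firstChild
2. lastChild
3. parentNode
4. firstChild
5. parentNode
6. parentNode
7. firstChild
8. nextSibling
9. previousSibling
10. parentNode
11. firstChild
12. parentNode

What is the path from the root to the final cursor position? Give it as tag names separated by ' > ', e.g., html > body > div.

Answer: td

Derivation:
After 1 (firstChild): span
After 2 (lastChild): a
After 3 (parentNode): span
After 4 (firstChild): a
After 5 (parentNode): span
After 6 (parentNode): td
After 7 (firstChild): span
After 8 (nextSibling): tr
After 9 (previousSibling): span
After 10 (parentNode): td
After 11 (firstChild): span
After 12 (parentNode): td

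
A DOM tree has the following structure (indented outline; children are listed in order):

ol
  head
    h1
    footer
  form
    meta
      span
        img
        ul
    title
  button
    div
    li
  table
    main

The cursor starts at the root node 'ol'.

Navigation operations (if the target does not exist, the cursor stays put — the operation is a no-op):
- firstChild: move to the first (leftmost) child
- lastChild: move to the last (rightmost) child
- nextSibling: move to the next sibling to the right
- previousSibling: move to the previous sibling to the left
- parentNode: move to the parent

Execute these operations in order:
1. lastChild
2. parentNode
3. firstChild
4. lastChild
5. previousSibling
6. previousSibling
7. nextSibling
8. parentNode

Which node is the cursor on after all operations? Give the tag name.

After 1 (lastChild): table
After 2 (parentNode): ol
After 3 (firstChild): head
After 4 (lastChild): footer
After 5 (previousSibling): h1
After 6 (previousSibling): h1 (no-op, stayed)
After 7 (nextSibling): footer
After 8 (parentNode): head

Answer: head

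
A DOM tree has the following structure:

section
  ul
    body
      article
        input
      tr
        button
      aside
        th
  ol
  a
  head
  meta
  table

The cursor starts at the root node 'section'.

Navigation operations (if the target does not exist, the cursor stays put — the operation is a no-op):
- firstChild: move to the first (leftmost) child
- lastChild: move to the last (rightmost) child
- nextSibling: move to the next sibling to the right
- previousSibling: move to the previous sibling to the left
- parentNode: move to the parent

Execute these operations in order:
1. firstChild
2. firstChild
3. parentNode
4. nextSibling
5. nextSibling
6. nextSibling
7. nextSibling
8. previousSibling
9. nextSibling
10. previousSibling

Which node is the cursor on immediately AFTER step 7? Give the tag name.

Answer: meta

Derivation:
After 1 (firstChild): ul
After 2 (firstChild): body
After 3 (parentNode): ul
After 4 (nextSibling): ol
After 5 (nextSibling): a
After 6 (nextSibling): head
After 7 (nextSibling): meta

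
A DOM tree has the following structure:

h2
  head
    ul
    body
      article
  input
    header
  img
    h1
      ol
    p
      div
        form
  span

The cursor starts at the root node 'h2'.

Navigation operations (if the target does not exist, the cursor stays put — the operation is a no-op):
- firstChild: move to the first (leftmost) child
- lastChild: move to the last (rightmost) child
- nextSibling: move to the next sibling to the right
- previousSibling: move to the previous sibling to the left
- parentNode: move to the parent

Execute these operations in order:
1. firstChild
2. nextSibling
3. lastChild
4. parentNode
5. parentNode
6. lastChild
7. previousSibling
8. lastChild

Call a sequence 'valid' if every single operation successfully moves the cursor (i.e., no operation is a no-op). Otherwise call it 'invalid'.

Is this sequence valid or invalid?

After 1 (firstChild): head
After 2 (nextSibling): input
After 3 (lastChild): header
After 4 (parentNode): input
After 5 (parentNode): h2
After 6 (lastChild): span
After 7 (previousSibling): img
After 8 (lastChild): p

Answer: valid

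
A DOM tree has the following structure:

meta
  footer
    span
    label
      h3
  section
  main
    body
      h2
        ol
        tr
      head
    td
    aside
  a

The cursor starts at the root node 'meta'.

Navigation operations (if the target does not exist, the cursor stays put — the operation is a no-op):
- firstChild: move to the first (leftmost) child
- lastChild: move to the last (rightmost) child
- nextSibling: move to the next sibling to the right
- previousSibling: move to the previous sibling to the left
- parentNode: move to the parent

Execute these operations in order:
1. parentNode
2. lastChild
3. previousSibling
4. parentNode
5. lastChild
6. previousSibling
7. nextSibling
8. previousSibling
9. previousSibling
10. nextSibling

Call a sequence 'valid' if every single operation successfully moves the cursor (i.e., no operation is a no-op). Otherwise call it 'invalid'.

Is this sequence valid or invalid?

Answer: invalid

Derivation:
After 1 (parentNode): meta (no-op, stayed)
After 2 (lastChild): a
After 3 (previousSibling): main
After 4 (parentNode): meta
After 5 (lastChild): a
After 6 (previousSibling): main
After 7 (nextSibling): a
After 8 (previousSibling): main
After 9 (previousSibling): section
After 10 (nextSibling): main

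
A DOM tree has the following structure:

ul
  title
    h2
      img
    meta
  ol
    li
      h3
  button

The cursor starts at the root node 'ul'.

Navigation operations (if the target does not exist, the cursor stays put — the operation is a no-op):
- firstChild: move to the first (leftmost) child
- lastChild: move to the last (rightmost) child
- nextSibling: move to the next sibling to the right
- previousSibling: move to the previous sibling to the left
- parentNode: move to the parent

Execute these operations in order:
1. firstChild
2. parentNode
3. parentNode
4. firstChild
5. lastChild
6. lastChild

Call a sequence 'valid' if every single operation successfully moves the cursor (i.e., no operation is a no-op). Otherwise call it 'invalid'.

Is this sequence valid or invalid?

After 1 (firstChild): title
After 2 (parentNode): ul
After 3 (parentNode): ul (no-op, stayed)
After 4 (firstChild): title
After 5 (lastChild): meta
After 6 (lastChild): meta (no-op, stayed)

Answer: invalid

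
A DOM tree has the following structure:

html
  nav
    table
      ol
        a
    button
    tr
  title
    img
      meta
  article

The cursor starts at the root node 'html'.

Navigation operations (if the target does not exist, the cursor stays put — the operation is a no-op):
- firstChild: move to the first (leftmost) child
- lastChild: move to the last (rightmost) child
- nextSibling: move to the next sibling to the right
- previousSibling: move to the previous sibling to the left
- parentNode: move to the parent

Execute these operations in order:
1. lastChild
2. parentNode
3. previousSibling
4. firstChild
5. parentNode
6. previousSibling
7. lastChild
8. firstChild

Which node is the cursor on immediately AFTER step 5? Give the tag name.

After 1 (lastChild): article
After 2 (parentNode): html
After 3 (previousSibling): html (no-op, stayed)
After 4 (firstChild): nav
After 5 (parentNode): html

Answer: html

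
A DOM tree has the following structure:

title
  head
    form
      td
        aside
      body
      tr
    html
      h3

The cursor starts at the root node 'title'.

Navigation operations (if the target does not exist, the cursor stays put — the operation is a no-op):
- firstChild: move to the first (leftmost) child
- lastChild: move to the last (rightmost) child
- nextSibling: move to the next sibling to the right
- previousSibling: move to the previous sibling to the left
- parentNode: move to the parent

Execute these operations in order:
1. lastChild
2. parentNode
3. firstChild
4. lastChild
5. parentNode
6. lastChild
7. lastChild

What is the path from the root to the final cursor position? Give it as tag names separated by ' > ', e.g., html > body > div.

Answer: title > head > html > h3

Derivation:
After 1 (lastChild): head
After 2 (parentNode): title
After 3 (firstChild): head
After 4 (lastChild): html
After 5 (parentNode): head
After 6 (lastChild): html
After 7 (lastChild): h3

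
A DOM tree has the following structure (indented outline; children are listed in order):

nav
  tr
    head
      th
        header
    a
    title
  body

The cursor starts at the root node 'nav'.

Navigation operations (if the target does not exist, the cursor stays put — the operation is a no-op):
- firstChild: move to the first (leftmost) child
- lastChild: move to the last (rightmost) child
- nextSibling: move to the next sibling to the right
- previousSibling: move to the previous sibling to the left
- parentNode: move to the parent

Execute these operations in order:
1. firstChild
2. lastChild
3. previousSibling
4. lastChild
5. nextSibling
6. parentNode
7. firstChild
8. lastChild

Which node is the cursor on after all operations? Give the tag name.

After 1 (firstChild): tr
After 2 (lastChild): title
After 3 (previousSibling): a
After 4 (lastChild): a (no-op, stayed)
After 5 (nextSibling): title
After 6 (parentNode): tr
After 7 (firstChild): head
After 8 (lastChild): th

Answer: th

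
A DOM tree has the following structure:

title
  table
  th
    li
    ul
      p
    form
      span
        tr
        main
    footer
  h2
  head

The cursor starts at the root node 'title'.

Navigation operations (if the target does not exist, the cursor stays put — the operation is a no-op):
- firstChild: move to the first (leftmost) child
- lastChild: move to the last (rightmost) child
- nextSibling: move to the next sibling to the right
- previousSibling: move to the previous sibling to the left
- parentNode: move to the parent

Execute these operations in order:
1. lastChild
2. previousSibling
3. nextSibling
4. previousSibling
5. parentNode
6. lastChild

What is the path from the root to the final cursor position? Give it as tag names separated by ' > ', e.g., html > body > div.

After 1 (lastChild): head
After 2 (previousSibling): h2
After 3 (nextSibling): head
After 4 (previousSibling): h2
After 5 (parentNode): title
After 6 (lastChild): head

Answer: title > head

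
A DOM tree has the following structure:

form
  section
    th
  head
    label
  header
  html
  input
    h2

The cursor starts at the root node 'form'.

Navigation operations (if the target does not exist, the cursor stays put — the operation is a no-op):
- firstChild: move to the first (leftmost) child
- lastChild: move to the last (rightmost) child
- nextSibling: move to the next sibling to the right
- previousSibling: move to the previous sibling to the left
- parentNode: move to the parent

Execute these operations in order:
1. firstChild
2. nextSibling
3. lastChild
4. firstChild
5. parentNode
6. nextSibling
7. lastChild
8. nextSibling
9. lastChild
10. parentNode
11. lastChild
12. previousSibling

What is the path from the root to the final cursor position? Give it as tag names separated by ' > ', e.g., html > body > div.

Answer: form > html

Derivation:
After 1 (firstChild): section
After 2 (nextSibling): head
After 3 (lastChild): label
After 4 (firstChild): label (no-op, stayed)
After 5 (parentNode): head
After 6 (nextSibling): header
After 7 (lastChild): header (no-op, stayed)
After 8 (nextSibling): html
After 9 (lastChild): html (no-op, stayed)
After 10 (parentNode): form
After 11 (lastChild): input
After 12 (previousSibling): html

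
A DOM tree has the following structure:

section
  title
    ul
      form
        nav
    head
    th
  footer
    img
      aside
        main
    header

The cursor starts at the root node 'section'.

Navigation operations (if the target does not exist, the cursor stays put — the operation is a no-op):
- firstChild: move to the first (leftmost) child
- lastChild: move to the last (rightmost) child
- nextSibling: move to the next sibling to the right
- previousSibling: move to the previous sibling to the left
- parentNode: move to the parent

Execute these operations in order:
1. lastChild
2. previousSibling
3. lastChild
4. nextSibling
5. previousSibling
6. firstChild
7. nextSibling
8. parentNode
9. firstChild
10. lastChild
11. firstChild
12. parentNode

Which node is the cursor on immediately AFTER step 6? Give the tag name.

Answer: head

Derivation:
After 1 (lastChild): footer
After 2 (previousSibling): title
After 3 (lastChild): th
After 4 (nextSibling): th (no-op, stayed)
After 5 (previousSibling): head
After 6 (firstChild): head (no-op, stayed)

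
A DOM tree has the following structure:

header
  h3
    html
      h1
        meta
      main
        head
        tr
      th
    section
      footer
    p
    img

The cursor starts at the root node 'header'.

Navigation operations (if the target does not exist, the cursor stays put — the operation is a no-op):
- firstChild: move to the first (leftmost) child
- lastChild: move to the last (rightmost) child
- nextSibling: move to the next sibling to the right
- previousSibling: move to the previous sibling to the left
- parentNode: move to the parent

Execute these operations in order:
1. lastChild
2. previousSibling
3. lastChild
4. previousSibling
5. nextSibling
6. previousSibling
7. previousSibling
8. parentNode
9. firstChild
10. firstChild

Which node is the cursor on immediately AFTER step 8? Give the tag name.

Answer: h3

Derivation:
After 1 (lastChild): h3
After 2 (previousSibling): h3 (no-op, stayed)
After 3 (lastChild): img
After 4 (previousSibling): p
After 5 (nextSibling): img
After 6 (previousSibling): p
After 7 (previousSibling): section
After 8 (parentNode): h3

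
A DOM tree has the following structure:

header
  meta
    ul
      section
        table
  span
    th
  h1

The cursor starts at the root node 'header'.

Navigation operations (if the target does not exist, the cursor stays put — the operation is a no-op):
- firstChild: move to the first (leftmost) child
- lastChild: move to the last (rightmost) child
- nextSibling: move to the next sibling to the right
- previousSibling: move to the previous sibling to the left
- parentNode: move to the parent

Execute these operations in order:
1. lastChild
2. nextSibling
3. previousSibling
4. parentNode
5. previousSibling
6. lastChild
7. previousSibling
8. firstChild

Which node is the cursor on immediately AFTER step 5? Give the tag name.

After 1 (lastChild): h1
After 2 (nextSibling): h1 (no-op, stayed)
After 3 (previousSibling): span
After 4 (parentNode): header
After 5 (previousSibling): header (no-op, stayed)

Answer: header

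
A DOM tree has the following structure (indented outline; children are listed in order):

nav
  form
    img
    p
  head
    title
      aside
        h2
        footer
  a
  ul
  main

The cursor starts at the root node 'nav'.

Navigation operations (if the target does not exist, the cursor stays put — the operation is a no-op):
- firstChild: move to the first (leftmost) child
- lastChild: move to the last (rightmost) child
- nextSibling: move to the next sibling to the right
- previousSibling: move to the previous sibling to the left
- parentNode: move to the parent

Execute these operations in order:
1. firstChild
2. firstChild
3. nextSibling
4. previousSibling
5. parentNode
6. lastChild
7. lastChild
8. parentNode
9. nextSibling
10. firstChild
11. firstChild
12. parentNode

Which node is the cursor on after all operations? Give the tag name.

Answer: title

Derivation:
After 1 (firstChild): form
After 2 (firstChild): img
After 3 (nextSibling): p
After 4 (previousSibling): img
After 5 (parentNode): form
After 6 (lastChild): p
After 7 (lastChild): p (no-op, stayed)
After 8 (parentNode): form
After 9 (nextSibling): head
After 10 (firstChild): title
After 11 (firstChild): aside
After 12 (parentNode): title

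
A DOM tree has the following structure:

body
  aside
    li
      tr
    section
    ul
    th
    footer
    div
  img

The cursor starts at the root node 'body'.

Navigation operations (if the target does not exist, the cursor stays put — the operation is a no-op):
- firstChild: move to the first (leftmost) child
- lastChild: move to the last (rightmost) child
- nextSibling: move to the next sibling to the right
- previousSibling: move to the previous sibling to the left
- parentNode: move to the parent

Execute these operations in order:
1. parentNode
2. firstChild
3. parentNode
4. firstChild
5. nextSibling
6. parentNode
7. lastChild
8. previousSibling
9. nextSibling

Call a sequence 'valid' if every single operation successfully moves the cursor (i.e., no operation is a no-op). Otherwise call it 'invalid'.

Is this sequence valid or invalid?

After 1 (parentNode): body (no-op, stayed)
After 2 (firstChild): aside
After 3 (parentNode): body
After 4 (firstChild): aside
After 5 (nextSibling): img
After 6 (parentNode): body
After 7 (lastChild): img
After 8 (previousSibling): aside
After 9 (nextSibling): img

Answer: invalid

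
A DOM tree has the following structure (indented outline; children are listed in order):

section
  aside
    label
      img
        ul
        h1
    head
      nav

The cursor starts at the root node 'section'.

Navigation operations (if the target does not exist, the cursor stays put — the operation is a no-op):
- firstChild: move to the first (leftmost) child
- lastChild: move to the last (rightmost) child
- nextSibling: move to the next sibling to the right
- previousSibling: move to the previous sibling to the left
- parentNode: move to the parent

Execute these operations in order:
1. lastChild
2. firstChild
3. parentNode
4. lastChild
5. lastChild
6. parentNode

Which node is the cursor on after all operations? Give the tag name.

Answer: head

Derivation:
After 1 (lastChild): aside
After 2 (firstChild): label
After 3 (parentNode): aside
After 4 (lastChild): head
After 5 (lastChild): nav
After 6 (parentNode): head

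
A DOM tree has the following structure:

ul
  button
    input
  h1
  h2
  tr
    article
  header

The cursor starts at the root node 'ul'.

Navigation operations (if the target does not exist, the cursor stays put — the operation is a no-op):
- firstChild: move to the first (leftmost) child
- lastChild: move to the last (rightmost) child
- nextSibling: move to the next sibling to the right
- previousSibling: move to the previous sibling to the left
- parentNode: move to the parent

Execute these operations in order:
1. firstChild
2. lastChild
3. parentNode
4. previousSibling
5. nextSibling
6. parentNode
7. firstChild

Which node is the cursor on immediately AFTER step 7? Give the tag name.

After 1 (firstChild): button
After 2 (lastChild): input
After 3 (parentNode): button
After 4 (previousSibling): button (no-op, stayed)
After 5 (nextSibling): h1
After 6 (parentNode): ul
After 7 (firstChild): button

Answer: button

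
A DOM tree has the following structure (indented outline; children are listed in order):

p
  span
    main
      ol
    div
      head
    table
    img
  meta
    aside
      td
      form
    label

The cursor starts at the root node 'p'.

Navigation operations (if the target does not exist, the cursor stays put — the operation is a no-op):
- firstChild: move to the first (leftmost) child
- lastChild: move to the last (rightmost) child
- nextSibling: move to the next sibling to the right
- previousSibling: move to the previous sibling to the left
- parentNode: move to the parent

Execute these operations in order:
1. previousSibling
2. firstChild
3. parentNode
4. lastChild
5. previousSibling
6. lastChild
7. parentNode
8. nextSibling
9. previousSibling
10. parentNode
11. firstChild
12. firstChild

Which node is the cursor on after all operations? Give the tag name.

After 1 (previousSibling): p (no-op, stayed)
After 2 (firstChild): span
After 3 (parentNode): p
After 4 (lastChild): meta
After 5 (previousSibling): span
After 6 (lastChild): img
After 7 (parentNode): span
After 8 (nextSibling): meta
After 9 (previousSibling): span
After 10 (parentNode): p
After 11 (firstChild): span
After 12 (firstChild): main

Answer: main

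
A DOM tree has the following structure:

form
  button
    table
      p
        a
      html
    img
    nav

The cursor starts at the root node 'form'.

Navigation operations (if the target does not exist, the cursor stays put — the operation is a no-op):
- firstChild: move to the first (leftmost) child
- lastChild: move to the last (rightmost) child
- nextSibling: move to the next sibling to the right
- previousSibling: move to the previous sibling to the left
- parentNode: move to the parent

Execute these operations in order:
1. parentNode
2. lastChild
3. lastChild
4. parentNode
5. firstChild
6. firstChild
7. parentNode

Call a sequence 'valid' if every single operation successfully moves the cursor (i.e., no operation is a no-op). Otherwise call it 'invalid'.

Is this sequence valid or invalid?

Answer: invalid

Derivation:
After 1 (parentNode): form (no-op, stayed)
After 2 (lastChild): button
After 3 (lastChild): nav
After 4 (parentNode): button
After 5 (firstChild): table
After 6 (firstChild): p
After 7 (parentNode): table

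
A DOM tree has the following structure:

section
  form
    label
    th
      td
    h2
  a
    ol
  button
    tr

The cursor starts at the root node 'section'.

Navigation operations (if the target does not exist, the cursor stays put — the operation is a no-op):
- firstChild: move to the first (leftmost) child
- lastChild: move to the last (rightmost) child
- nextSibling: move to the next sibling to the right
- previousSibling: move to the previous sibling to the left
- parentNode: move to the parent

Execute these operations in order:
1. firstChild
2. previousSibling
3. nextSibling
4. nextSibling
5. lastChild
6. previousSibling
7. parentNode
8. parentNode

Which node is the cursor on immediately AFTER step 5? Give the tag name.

Answer: tr

Derivation:
After 1 (firstChild): form
After 2 (previousSibling): form (no-op, stayed)
After 3 (nextSibling): a
After 4 (nextSibling): button
After 5 (lastChild): tr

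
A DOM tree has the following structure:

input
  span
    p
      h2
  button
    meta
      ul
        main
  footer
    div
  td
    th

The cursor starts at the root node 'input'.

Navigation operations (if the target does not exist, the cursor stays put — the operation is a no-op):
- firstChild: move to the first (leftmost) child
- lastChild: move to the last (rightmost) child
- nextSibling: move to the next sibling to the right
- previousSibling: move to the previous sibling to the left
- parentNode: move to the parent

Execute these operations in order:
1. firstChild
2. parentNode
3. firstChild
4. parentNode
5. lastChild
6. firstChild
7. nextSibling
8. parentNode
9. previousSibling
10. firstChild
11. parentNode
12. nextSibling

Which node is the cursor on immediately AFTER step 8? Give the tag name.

Answer: td

Derivation:
After 1 (firstChild): span
After 2 (parentNode): input
After 3 (firstChild): span
After 4 (parentNode): input
After 5 (lastChild): td
After 6 (firstChild): th
After 7 (nextSibling): th (no-op, stayed)
After 8 (parentNode): td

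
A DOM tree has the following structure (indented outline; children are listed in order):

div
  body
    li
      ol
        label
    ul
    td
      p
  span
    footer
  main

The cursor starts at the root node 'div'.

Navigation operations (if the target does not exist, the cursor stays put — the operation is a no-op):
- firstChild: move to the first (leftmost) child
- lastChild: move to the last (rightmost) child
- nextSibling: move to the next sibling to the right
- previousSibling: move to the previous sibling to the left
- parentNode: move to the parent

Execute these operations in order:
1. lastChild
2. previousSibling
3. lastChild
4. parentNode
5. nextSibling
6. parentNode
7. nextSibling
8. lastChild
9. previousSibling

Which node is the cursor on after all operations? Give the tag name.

Answer: span

Derivation:
After 1 (lastChild): main
After 2 (previousSibling): span
After 3 (lastChild): footer
After 4 (parentNode): span
After 5 (nextSibling): main
After 6 (parentNode): div
After 7 (nextSibling): div (no-op, stayed)
After 8 (lastChild): main
After 9 (previousSibling): span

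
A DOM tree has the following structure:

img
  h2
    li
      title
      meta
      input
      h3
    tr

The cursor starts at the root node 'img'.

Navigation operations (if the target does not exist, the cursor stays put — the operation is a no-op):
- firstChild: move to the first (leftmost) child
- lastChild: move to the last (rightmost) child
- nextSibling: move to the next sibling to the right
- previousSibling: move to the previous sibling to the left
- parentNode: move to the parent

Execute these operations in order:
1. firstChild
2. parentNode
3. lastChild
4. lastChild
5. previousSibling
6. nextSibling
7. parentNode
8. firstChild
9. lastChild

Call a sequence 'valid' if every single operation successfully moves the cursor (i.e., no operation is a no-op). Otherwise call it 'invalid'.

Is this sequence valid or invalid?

Answer: valid

Derivation:
After 1 (firstChild): h2
After 2 (parentNode): img
After 3 (lastChild): h2
After 4 (lastChild): tr
After 5 (previousSibling): li
After 6 (nextSibling): tr
After 7 (parentNode): h2
After 8 (firstChild): li
After 9 (lastChild): h3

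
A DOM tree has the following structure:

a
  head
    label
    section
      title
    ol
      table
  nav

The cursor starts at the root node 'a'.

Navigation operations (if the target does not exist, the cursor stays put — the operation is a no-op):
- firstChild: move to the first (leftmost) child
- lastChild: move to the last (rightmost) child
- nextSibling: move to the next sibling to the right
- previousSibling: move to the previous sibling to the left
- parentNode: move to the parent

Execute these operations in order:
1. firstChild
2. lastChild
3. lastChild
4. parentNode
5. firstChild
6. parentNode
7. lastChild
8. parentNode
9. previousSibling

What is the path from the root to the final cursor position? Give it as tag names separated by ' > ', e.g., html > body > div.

After 1 (firstChild): head
After 2 (lastChild): ol
After 3 (lastChild): table
After 4 (parentNode): ol
After 5 (firstChild): table
After 6 (parentNode): ol
After 7 (lastChild): table
After 8 (parentNode): ol
After 9 (previousSibling): section

Answer: a > head > section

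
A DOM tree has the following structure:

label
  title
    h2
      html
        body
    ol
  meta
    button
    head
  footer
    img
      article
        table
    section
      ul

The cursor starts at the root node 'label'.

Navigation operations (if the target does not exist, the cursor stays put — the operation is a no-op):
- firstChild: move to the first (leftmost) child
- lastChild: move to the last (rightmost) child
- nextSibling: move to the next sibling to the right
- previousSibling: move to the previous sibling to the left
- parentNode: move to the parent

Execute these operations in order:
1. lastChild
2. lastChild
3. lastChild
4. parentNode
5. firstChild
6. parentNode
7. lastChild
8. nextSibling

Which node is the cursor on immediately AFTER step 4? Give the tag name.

Answer: section

Derivation:
After 1 (lastChild): footer
After 2 (lastChild): section
After 3 (lastChild): ul
After 4 (parentNode): section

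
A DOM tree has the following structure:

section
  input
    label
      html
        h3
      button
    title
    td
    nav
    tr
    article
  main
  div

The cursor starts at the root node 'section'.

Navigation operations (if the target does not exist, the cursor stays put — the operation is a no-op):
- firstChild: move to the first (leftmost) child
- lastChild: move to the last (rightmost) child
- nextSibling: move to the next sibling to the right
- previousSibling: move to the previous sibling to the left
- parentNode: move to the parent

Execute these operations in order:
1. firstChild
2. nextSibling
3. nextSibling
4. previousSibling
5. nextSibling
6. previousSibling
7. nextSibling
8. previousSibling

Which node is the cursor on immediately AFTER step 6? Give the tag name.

After 1 (firstChild): input
After 2 (nextSibling): main
After 3 (nextSibling): div
After 4 (previousSibling): main
After 5 (nextSibling): div
After 6 (previousSibling): main

Answer: main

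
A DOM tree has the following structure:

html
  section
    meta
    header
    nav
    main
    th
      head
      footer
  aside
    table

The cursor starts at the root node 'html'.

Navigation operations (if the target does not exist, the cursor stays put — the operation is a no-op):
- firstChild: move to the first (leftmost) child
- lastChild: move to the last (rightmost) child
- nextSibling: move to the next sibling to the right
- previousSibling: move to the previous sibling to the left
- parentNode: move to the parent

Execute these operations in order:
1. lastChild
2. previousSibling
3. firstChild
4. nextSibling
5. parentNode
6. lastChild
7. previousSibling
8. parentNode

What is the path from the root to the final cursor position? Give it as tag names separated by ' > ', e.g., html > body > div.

After 1 (lastChild): aside
After 2 (previousSibling): section
After 3 (firstChild): meta
After 4 (nextSibling): header
After 5 (parentNode): section
After 6 (lastChild): th
After 7 (previousSibling): main
After 8 (parentNode): section

Answer: html > section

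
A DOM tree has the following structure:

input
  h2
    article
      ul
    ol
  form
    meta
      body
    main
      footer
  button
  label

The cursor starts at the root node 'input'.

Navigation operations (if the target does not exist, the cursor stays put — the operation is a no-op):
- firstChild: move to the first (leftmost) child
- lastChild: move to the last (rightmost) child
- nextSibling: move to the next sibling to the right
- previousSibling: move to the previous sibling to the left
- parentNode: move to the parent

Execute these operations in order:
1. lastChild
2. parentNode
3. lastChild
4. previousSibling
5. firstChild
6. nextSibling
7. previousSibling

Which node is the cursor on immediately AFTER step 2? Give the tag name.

After 1 (lastChild): label
After 2 (parentNode): input

Answer: input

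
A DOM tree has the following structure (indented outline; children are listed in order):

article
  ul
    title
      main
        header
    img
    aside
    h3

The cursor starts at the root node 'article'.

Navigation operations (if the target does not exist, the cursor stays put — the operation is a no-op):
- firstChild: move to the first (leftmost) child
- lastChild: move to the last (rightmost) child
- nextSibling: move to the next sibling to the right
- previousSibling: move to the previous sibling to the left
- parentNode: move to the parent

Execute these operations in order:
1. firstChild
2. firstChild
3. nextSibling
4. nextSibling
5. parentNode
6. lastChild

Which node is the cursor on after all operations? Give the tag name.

After 1 (firstChild): ul
After 2 (firstChild): title
After 3 (nextSibling): img
After 4 (nextSibling): aside
After 5 (parentNode): ul
After 6 (lastChild): h3

Answer: h3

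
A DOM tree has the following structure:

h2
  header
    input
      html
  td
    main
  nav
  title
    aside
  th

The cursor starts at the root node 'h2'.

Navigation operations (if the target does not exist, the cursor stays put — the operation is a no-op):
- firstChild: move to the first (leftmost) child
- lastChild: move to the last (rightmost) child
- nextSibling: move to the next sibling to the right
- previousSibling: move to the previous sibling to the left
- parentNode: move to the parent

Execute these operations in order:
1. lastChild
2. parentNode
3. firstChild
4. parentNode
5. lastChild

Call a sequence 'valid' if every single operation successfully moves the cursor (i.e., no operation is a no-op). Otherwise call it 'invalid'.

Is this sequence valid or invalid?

After 1 (lastChild): th
After 2 (parentNode): h2
After 3 (firstChild): header
After 4 (parentNode): h2
After 5 (lastChild): th

Answer: valid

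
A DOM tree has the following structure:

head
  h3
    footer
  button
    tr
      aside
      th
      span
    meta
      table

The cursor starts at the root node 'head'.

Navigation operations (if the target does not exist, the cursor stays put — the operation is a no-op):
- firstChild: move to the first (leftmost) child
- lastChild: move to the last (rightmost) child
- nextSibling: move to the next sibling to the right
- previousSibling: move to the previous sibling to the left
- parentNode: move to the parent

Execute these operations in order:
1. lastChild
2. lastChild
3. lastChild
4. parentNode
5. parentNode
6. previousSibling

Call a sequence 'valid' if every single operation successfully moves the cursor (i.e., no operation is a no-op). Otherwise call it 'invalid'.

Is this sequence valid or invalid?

Answer: valid

Derivation:
After 1 (lastChild): button
After 2 (lastChild): meta
After 3 (lastChild): table
After 4 (parentNode): meta
After 5 (parentNode): button
After 6 (previousSibling): h3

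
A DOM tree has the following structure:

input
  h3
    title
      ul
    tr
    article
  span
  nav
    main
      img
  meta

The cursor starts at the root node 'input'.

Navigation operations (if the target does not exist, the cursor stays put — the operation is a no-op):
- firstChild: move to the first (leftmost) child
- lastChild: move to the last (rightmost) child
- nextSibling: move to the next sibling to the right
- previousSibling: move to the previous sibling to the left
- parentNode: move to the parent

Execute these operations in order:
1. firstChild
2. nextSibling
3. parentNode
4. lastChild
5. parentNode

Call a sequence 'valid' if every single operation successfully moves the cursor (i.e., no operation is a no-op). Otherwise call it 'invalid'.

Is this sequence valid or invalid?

Answer: valid

Derivation:
After 1 (firstChild): h3
After 2 (nextSibling): span
After 3 (parentNode): input
After 4 (lastChild): meta
After 5 (parentNode): input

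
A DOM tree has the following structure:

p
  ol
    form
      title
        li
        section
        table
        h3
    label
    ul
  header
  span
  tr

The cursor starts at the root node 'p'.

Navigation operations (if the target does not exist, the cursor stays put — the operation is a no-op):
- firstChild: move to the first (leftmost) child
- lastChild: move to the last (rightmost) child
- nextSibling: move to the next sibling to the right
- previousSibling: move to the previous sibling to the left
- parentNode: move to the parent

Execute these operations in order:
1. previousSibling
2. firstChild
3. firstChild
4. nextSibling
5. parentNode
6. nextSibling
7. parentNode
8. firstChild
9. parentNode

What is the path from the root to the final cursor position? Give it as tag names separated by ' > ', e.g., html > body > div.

Answer: p

Derivation:
After 1 (previousSibling): p (no-op, stayed)
After 2 (firstChild): ol
After 3 (firstChild): form
After 4 (nextSibling): label
After 5 (parentNode): ol
After 6 (nextSibling): header
After 7 (parentNode): p
After 8 (firstChild): ol
After 9 (parentNode): p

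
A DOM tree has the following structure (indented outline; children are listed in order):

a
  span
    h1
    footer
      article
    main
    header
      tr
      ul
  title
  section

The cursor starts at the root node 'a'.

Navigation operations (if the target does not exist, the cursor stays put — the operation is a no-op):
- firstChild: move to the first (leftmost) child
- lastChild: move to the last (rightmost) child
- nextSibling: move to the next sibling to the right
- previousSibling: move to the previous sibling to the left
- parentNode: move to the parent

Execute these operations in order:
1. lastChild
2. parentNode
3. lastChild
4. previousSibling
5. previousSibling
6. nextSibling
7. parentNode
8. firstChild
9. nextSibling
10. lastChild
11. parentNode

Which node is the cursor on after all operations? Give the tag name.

Answer: a

Derivation:
After 1 (lastChild): section
After 2 (parentNode): a
After 3 (lastChild): section
After 4 (previousSibling): title
After 5 (previousSibling): span
After 6 (nextSibling): title
After 7 (parentNode): a
After 8 (firstChild): span
After 9 (nextSibling): title
After 10 (lastChild): title (no-op, stayed)
After 11 (parentNode): a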